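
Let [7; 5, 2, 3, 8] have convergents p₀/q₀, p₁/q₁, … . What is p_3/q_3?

273/38

Using pₖ = aₖpₖ₋₁ + pₖ₋₂, qₖ = aₖqₖ₋₁ + qₖ₋₂ (with p₋₁=1, p₋₂=0, q₋₁=0, q₋₂=1):
  k=0: a=7, p=7, q=1
  k=1: a=5, p=36, q=5
  k=2: a=2, p=79, q=11
  k=3: a=3, p=273, q=38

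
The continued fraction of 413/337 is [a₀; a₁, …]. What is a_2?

2

413 = 1·337 + 76   →  a_0 = 1
337 = 4·76 + 33   →  a_1 = 4
76 = 2·33 + 10   →  a_2 = 2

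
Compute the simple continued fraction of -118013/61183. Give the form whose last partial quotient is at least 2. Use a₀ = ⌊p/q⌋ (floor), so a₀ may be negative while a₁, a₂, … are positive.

[-2; 14, 18, 16, 15]

-118013 = -2·61183 + 4353
61183 = 14·4353 + 241
4353 = 18·241 + 15
241 = 16·15 + 1
15 = 15·1 + 0  (stop)
So -118013/61183 = [-2; 14, 18, 16, 15].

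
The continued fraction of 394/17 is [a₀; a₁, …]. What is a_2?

394 = 23·17 + 3   →  a_0 = 23
17 = 5·3 + 2   →  a_1 = 5
3 = 1·2 + 1   →  a_2 = 1

1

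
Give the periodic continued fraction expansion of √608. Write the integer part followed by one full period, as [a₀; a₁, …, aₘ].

a₀ = ⌊√608⌋ = 24.
With m₀=0, d₀=1 and mₖ₊₁ = dₖaₖ − mₖ, dₖ₊₁ = (n − mₖ₊₁²)/dₖ, aₖ₊₁ = ⌊(a₀+mₖ₊₁)/dₖ₊₁⌋:
  k=1: m=24, d=32, a=1
  k=2: m=8, d=17, a=1
  k=3: m=9, d=31, a=1
  k=4: m=22, d=4, a=11
  k=5: m=22, d=31, a=1
  k=6: m=9, d=17, a=1
  k=7: m=8, d=32, a=1
  k=8: m=24, d=1, a=48
d=1 and a=2a₀=48 at k=8, so the next step gives (m, d) = (24, 32) again — its k=1 value — and the period has length 8.

[24; 1, 1, 1, 11, 1, 1, 1, 48]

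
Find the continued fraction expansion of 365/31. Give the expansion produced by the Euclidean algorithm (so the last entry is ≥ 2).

[11; 1, 3, 2, 3]

365 = 11·31 + 24
31 = 1·24 + 7
24 = 3·7 + 3
7 = 2·3 + 1
3 = 3·1 + 0  (stop)
So 365/31 = [11; 1, 3, 2, 3].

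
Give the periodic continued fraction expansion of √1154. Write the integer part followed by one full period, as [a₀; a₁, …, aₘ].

a₀ = ⌊√1154⌋ = 33.
With m₀=0, d₀=1 and mₖ₊₁ = dₖaₖ − mₖ, dₖ₊₁ = (n − mₖ₊₁²)/dₖ, aₖ₊₁ = ⌊(a₀+mₖ₊₁)/dₖ₊₁⌋:
  k=1: m=33, d=65, a=1
  k=2: m=32, d=2, a=32
  k=3: m=32, d=65, a=1
  k=4: m=33, d=1, a=66
d=1 and a=2a₀=66 at k=4, so the next step gives (m, d) = (33, 65) again — its k=1 value — and the period has length 4.

[33; 1, 32, 1, 66]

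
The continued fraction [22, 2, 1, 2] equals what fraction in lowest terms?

179/8

Using pₖ = aₖpₖ₋₁ + pₖ₋₂ and qₖ = aₖqₖ₋₁ + qₖ₋₂:
  k=0: a=22, p=22, q=1
  k=1: a=2, p=45, q=2
  k=2: a=1, p=67, q=3
  k=3: a=2, p=179, q=8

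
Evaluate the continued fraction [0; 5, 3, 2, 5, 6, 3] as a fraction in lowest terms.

Using pₖ = aₖpₖ₋₁ + pₖ₋₂ and qₖ = aₖqₖ₋₁ + qₖ₋₂:
  k=0: a=0, p=0, q=1
  k=1: a=5, p=1, q=5
  k=2: a=3, p=3, q=16
  k=3: a=2, p=7, q=37
  k=4: a=5, p=38, q=201
  k=5: a=6, p=235, q=1243
  k=6: a=3, p=743, q=3930

743/3930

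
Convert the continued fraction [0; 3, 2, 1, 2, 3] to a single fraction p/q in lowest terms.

27/91

Using pₖ = aₖpₖ₋₁ + pₖ₋₂ and qₖ = aₖqₖ₋₁ + qₖ₋₂:
  k=0: a=0, p=0, q=1
  k=1: a=3, p=1, q=3
  k=2: a=2, p=2, q=7
  k=3: a=1, p=3, q=10
  k=4: a=2, p=8, q=27
  k=5: a=3, p=27, q=91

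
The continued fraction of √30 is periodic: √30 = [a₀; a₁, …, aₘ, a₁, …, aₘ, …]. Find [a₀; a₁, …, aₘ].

a₀ = ⌊√30⌋ = 5.

[5; 2, 10]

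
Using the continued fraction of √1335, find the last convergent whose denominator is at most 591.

20863/571

√1335 = [36; 1, 1, 6, 7, 6, 1, 1, 72, …] (period length 8).
Convergents:
  p_0/q_0 = 36/1
  p_1/q_1 = 37/1
  p_2/q_2 = 73/2
  p_3/q_3 = 475/13
  p_4/q_4 = 3398/93
  p_5/q_5 = 20863/571
  p_6/q_6 = 24261/664
q_5 = 571 ≤ 591 < 664 = q_6, so the answer is 20863/571.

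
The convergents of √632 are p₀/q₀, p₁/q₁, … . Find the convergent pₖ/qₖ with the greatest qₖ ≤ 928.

√632 = [25; 7, 6, 7, 50, …] (period length 4).
Convergents:
  p_0/q_0 = 25/1
  p_1/q_1 = 176/7
  p_2/q_2 = 1081/43
  p_3/q_3 = 7743/308
  p_4/q_4 = 388231/15443
q_3 = 308 ≤ 928 < 15443 = q_4, so the answer is 7743/308.

7743/308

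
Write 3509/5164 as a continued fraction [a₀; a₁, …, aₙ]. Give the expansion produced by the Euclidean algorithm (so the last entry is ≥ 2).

3509 = 0·5164 + 3509
5164 = 1·3509 + 1655
3509 = 2·1655 + 199
1655 = 8·199 + 63
199 = 3·63 + 10
63 = 6·10 + 3
10 = 3·3 + 1
3 = 3·1 + 0  (stop)
So 3509/5164 = [0; 1, 2, 8, 3, 6, 3, 3].

[0; 1, 2, 8, 3, 6, 3, 3]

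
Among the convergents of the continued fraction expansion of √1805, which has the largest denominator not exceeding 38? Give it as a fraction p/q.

1402/33

√1805 = [42; 2, 16, 2, 84, …] (period length 4).
Convergents:
  p_0/q_0 = 42/1
  p_1/q_1 = 85/2
  p_2/q_2 = 1402/33
  p_3/q_3 = 2889/68
q_2 = 33 ≤ 38 < 68 = q_3, so the answer is 1402/33.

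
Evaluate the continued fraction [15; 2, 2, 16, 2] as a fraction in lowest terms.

Fold from the inside: start with 2/1.
  16 + 1/2 = 33/2
  2 + 2/33 = 68/33
  2 + 33/68 = 169/68
  15 + 68/169 = 2603/169

2603/169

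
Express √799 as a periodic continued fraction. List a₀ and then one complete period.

[28; 3, 1, 3, 56]

a₀ = ⌊√799⌋ = 28.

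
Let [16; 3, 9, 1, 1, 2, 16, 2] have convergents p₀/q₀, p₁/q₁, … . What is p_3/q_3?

Using pₖ = aₖpₖ₋₁ + pₖ₋₂, qₖ = aₖqₖ₋₁ + qₖ₋₂ (with p₋₁=1, p₋₂=0, q₋₁=0, q₋₂=1):
  k=0: a=16, p=16, q=1
  k=1: a=3, p=49, q=3
  k=2: a=9, p=457, q=28
  k=3: a=1, p=506, q=31

506/31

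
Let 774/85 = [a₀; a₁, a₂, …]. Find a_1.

774 = 9·85 + 9   →  a_0 = 9
85 = 9·9 + 4   →  a_1 = 9

9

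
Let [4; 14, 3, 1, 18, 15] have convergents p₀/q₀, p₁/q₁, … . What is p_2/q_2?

175/43

Using pₖ = aₖpₖ₋₁ + pₖ₋₂, qₖ = aₖqₖ₋₁ + qₖ₋₂ (with p₋₁=1, p₋₂=0, q₋₁=0, q₋₂=1):
  k=0: a=4, p=4, q=1
  k=1: a=14, p=57, q=14
  k=2: a=3, p=175, q=43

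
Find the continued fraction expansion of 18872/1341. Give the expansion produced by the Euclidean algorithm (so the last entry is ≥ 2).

[14; 13, 1, 2, 6, 5]

18872 = 14·1341 + 98
1341 = 13·98 + 67
98 = 1·67 + 31
67 = 2·31 + 5
31 = 6·5 + 1
5 = 5·1 + 0  (stop)
So 18872/1341 = [14; 13, 1, 2, 6, 5].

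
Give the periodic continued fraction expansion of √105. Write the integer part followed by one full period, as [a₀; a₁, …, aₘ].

a₀ = ⌊√105⌋ = 10.
With m₀=0, d₀=1 and mₖ₊₁ = dₖaₖ − mₖ, dₖ₊₁ = (n − mₖ₊₁²)/dₖ, aₖ₊₁ = ⌊(a₀+mₖ₊₁)/dₖ₊₁⌋:
  k=1: m=10, d=5, a=4
  k=2: m=10, d=1, a=20
d=1 and a=2a₀=20 at k=2, so the next step gives (m, d) = (10, 5) again — its k=1 value — and the period has length 2.

[10; 4, 20]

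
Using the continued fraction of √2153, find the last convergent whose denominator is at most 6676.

107649/2320

√2153 = [46; 2, 2, 92, …] (period length 3).
Convergents:
  p_0/q_0 = 46/1
  p_1/q_1 = 93/2
  p_2/q_2 = 232/5
  p_3/q_3 = 21437/462
  p_4/q_4 = 43106/929
  p_5/q_5 = 107649/2320
  p_6/q_6 = 9946814/214369
q_5 = 2320 ≤ 6676 < 214369 = q_6, so the answer is 107649/2320.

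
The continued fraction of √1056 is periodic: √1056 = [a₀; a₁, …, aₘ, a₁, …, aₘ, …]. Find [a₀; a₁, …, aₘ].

[32; 2, 64]

a₀ = ⌊√1056⌋ = 32.
With m₀=0, d₀=1 and mₖ₊₁ = dₖaₖ − mₖ, dₖ₊₁ = (n − mₖ₊₁²)/dₖ, aₖ₊₁ = ⌊(a₀+mₖ₊₁)/dₖ₊₁⌋:
  k=1: m=32, d=32, a=2
  k=2: m=32, d=1, a=64
d=1 and a=2a₀=64 at k=2, so the next step gives (m, d) = (32, 32) again — its k=1 value — and the period has length 2.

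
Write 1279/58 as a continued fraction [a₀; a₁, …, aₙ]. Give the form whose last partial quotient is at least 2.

[22; 19, 3]

1279 = 22×58 + 3
58 = 19×3 + 1
3 = 3×1 + 0  (stop)
So 1279/58 = [22; 19, 3].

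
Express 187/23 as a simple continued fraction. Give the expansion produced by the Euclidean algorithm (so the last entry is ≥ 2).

187 = 8*23 + 3
23 = 7*3 + 2
3 = 1*2 + 1
2 = 2*1 + 0  (stop)
So 187/23 = [8; 7, 1, 2].

[8; 7, 1, 2]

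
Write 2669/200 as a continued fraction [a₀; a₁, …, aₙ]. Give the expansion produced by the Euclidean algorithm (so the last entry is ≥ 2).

[13; 2, 1, 8, 1, 6]

2669 = 13×200 + 69
200 = 2×69 + 62
69 = 1×62 + 7
62 = 8×7 + 6
7 = 1×6 + 1
6 = 6×1 + 0  (stop)
So 2669/200 = [13; 2, 1, 8, 1, 6].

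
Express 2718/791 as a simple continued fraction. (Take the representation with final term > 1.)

2718 = 3*791 + 345
791 = 2*345 + 101
345 = 3*101 + 42
101 = 2*42 + 17
42 = 2*17 + 8
17 = 2*8 + 1
8 = 8*1 + 0  (stop)
So 2718/791 = [3; 2, 3, 2, 2, 2, 8].

[3; 2, 3, 2, 2, 2, 8]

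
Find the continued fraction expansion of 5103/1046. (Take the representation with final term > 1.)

[4; 1, 7, 4, 4, 3, 2]

5103 = 4·1046 + 919
1046 = 1·919 + 127
919 = 7·127 + 30
127 = 4·30 + 7
30 = 4·7 + 2
7 = 3·2 + 1
2 = 2·1 + 0  (stop)
So 5103/1046 = [4; 1, 7, 4, 4, 3, 2].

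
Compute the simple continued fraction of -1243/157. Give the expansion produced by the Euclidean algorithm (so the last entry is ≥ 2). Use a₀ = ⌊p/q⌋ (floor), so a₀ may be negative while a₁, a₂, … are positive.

[-8; 12, 13]

-1243 = -8·157 + 13
157 = 12·13 + 1
13 = 13·1 + 0  (stop)
So -1243/157 = [-8; 12, 13].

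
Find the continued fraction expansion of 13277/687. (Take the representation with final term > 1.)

13277 = 19×687 + 224
687 = 3×224 + 15
224 = 14×15 + 14
15 = 1×14 + 1
14 = 14×1 + 0  (stop)
So 13277/687 = [19; 3, 14, 1, 14].

[19; 3, 14, 1, 14]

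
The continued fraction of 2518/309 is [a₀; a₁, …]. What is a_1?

2518 = 8·309 + 46   →  a_0 = 8
309 = 6·46 + 33   →  a_1 = 6

6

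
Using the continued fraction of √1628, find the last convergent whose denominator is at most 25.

√1628 = [40; 2, 1, 6, 1, 2, 80, …] (period length 6).
Convergents:
  p_0/q_0 = 40/1
  p_1/q_1 = 81/2
  p_2/q_2 = 121/3
  p_3/q_3 = 807/20
  p_4/q_4 = 928/23
  p_5/q_5 = 2663/66
q_4 = 23 ≤ 25 < 66 = q_5, so the answer is 928/23.

928/23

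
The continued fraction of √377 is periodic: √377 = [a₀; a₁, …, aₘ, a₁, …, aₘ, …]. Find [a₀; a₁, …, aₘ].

a₀ = ⌊√377⌋ = 19.

[19; 2, 2, 2, 38]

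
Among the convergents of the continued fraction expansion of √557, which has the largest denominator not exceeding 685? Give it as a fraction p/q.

√557 = [23; 1, 1, 1, 1, 46, …] (period length 5).
Convergents:
  p_0/q_0 = 23/1
  p_1/q_1 = 24/1
  p_2/q_2 = 47/2
  p_3/q_3 = 71/3
  p_4/q_4 = 118/5
  p_5/q_5 = 5499/233
  p_6/q_6 = 5617/238
  p_7/q_7 = 11116/471
  p_8/q_8 = 16733/709
q_7 = 471 ≤ 685 < 709 = q_8, so the answer is 11116/471.

11116/471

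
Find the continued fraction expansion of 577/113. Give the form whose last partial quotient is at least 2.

[5; 9, 2, 2, 2]

577 = 5*113 + 12
113 = 9*12 + 5
12 = 2*5 + 2
5 = 2*2 + 1
2 = 2*1 + 0  (stop)
So 577/113 = [5; 9, 2, 2, 2].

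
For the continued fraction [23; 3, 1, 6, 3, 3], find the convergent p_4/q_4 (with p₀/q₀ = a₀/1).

Using pₖ = aₖpₖ₋₁ + pₖ₋₂, qₖ = aₖqₖ₋₁ + qₖ₋₂ (with p₋₁=1, p₋₂=0, q₋₁=0, q₋₂=1):
  k=0: a=23, p=23, q=1
  k=1: a=3, p=70, q=3
  k=2: a=1, p=93, q=4
  k=3: a=6, p=628, q=27
  k=4: a=3, p=1977, q=85

1977/85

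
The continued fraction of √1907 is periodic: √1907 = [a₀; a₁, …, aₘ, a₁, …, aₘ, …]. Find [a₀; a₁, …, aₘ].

a₀ = ⌊√1907⌋ = 43.
With m₀=0, d₀=1 and mₖ₊₁ = dₖaₖ − mₖ, dₖ₊₁ = (n − mₖ₊₁²)/dₖ, aₖ₊₁ = ⌊(a₀+mₖ₊₁)/dₖ₊₁⌋:
  k=1: m=43, d=58, a=1
  k=2: m=15, d=29, a=2
  k=3: m=43, d=2, a=43
  k=4: m=43, d=29, a=2
  k=5: m=15, d=58, a=1
  k=6: m=43, d=1, a=86
d=1 and a=2a₀=86 at k=6, so the next step gives (m, d) = (43, 58) again — its k=1 value — and the period has length 6.

[43; 1, 2, 43, 2, 1, 86]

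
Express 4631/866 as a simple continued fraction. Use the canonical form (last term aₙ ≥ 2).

4631 = 5·866 + 301
866 = 2·301 + 264
301 = 1·264 + 37
264 = 7·37 + 5
37 = 7·5 + 2
5 = 2·2 + 1
2 = 2·1 + 0  (stop)
So 4631/866 = [5; 2, 1, 7, 7, 2, 2].

[5; 2, 1, 7, 7, 2, 2]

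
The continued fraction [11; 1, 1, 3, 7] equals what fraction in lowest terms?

Fold from the inside: start with 7/1.
  3 + 1/7 = 22/7
  1 + 7/22 = 29/22
  1 + 22/29 = 51/29
  11 + 29/51 = 590/51

590/51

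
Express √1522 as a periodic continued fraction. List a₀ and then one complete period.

a₀ = ⌊√1522⌋ = 39.
With m₀=0, d₀=1 and mₖ₊₁ = dₖaₖ − mₖ, dₖ₊₁ = (n − mₖ₊₁²)/dₖ, aₖ₊₁ = ⌊(a₀+mₖ₊₁)/dₖ₊₁⌋:
  k=1: m=39, d=1, a=78
d=1 and a=2a₀=78 at k=1, so the next step gives (m, d) = (39, 1) again — its k=1 value — and the period has length 1.

[39; 78]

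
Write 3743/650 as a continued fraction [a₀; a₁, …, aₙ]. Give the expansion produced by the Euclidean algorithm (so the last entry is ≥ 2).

[5; 1, 3, 7, 7, 3]

3743 = 5*650 + 493
650 = 1*493 + 157
493 = 3*157 + 22
157 = 7*22 + 3
22 = 7*3 + 1
3 = 3*1 + 0  (stop)
So 3743/650 = [5; 1, 3, 7, 7, 3].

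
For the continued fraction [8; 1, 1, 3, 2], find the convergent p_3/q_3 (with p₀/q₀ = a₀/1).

60/7

Using pₖ = aₖpₖ₋₁ + pₖ₋₂, qₖ = aₖqₖ₋₁ + qₖ₋₂ (with p₋₁=1, p₋₂=0, q₋₁=0, q₋₂=1):
  k=0: a=8, p=8, q=1
  k=1: a=1, p=9, q=1
  k=2: a=1, p=17, q=2
  k=3: a=3, p=60, q=7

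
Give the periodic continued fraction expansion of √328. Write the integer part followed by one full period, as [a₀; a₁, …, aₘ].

a₀ = ⌊√328⌋ = 18.
With m₀=0, d₀=1 and mₖ₊₁ = dₖaₖ − mₖ, dₖ₊₁ = (n − mₖ₊₁²)/dₖ, aₖ₊₁ = ⌊(a₀+mₖ₊₁)/dₖ₊₁⌋:
  k=1: m=18, d=4, a=9
  k=2: m=18, d=1, a=36
d=1 and a=2a₀=36 at k=2, so the next step gives (m, d) = (18, 4) again — its k=1 value — and the period has length 2.

[18; 9, 36]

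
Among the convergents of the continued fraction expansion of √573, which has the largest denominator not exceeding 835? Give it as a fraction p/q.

√573 = [23; 1, 14, 1, 46, …] (period length 4).
Convergents:
  p_0/q_0 = 23/1
  p_1/q_1 = 24/1
  p_2/q_2 = 359/15
  p_3/q_3 = 383/16
  p_4/q_4 = 17977/751
  p_5/q_5 = 18360/767
  p_6/q_6 = 275017/11489
q_5 = 767 ≤ 835 < 11489 = q_6, so the answer is 18360/767.

18360/767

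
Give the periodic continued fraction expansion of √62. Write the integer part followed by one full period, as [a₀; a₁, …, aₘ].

a₀ = ⌊√62⌋ = 7.
With m₀=0, d₀=1 and mₖ₊₁ = dₖaₖ − mₖ, dₖ₊₁ = (n − mₖ₊₁²)/dₖ, aₖ₊₁ = ⌊(a₀+mₖ₊₁)/dₖ₊₁⌋:
  k=1: m=7, d=13, a=1
  k=2: m=6, d=2, a=6
  k=3: m=6, d=13, a=1
  k=4: m=7, d=1, a=14
d=1 and a=2a₀=14 at k=4, so the next step gives (m, d) = (7, 13) again — its k=1 value — and the period has length 4.

[7; 1, 6, 1, 14]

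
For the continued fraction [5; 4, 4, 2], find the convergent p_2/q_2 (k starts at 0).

89/17

Using pₖ = aₖpₖ₋₁ + pₖ₋₂, qₖ = aₖqₖ₋₁ + qₖ₋₂ (with p₋₁=1, p₋₂=0, q₋₁=0, q₋₂=1):
  k=0: a=5, p=5, q=1
  k=1: a=4, p=21, q=4
  k=2: a=4, p=89, q=17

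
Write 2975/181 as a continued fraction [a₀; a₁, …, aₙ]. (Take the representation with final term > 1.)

2975 = 16×181 + 79
181 = 2×79 + 23
79 = 3×23 + 10
23 = 2×10 + 3
10 = 3×3 + 1
3 = 3×1 + 0  (stop)
So 2975/181 = [16; 2, 3, 2, 3, 3].

[16; 2, 3, 2, 3, 3]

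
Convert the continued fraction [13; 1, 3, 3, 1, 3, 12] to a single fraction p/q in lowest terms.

Using pₖ = aₖpₖ₋₁ + pₖ₋₂ and qₖ = aₖqₖ₋₁ + qₖ₋₂:
  k=0: a=13, p=13, q=1
  k=1: a=1, p=14, q=1
  k=2: a=3, p=55, q=4
  k=3: a=3, p=179, q=13
  k=4: a=1, p=234, q=17
  k=5: a=3, p=881, q=64
  k=6: a=12, p=10806, q=785

10806/785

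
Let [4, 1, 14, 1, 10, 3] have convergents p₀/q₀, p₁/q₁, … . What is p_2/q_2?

Using pₖ = aₖpₖ₋₁ + pₖ₋₂, qₖ = aₖqₖ₋₁ + qₖ₋₂ (with p₋₁=1, p₋₂=0, q₋₁=0, q₋₂=1):
  k=0: a=4, p=4, q=1
  k=1: a=1, p=5, q=1
  k=2: a=14, p=74, q=15

74/15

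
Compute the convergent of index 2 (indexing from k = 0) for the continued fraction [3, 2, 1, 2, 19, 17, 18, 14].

Using pₖ = aₖpₖ₋₁ + pₖ₋₂, qₖ = aₖqₖ₋₁ + qₖ₋₂ (with p₋₁=1, p₋₂=0, q₋₁=0, q₋₂=1):
  k=0: a=3, p=3, q=1
  k=1: a=2, p=7, q=2
  k=2: a=1, p=10, q=3

10/3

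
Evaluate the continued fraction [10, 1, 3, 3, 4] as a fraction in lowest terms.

603/56

Fold from the inside: start with 4/1.
  3 + 1/4 = 13/4
  3 + 4/13 = 43/13
  1 + 13/43 = 56/43
  10 + 43/56 = 603/56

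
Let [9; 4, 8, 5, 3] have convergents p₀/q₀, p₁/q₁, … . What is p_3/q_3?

Using pₖ = aₖpₖ₋₁ + pₖ₋₂, qₖ = aₖqₖ₋₁ + qₖ₋₂ (with p₋₁=1, p₋₂=0, q₋₁=0, q₋₂=1):
  k=0: a=9, p=9, q=1
  k=1: a=4, p=37, q=4
  k=2: a=8, p=305, q=33
  k=3: a=5, p=1562, q=169

1562/169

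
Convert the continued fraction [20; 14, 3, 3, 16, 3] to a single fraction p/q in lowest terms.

143219/7136

Fold from the inside: start with 3/1.
  16 + 1/3 = 49/3
  3 + 3/49 = 150/49
  3 + 49/150 = 499/150
  14 + 150/499 = 7136/499
  20 + 499/7136 = 143219/7136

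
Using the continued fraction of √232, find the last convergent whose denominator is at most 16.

198/13

√232 = [15; 4, 3, 7, 3, 4, 30, …] (period length 6).
Convergents:
  p_0/q_0 = 15/1
  p_1/q_1 = 61/4
  p_2/q_2 = 198/13
  p_3/q_3 = 1447/95
q_2 = 13 ≤ 16 < 95 = q_3, so the answer is 198/13.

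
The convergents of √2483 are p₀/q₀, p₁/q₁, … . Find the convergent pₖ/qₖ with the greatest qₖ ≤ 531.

13753/276

√2483 = [49; 1, 4, 1, 6, 1, 4, 1, 98, …] (period length 8).
Convergents:
  p_0/q_0 = 49/1
  p_1/q_1 = 50/1
  p_2/q_2 = 249/5
  p_3/q_3 = 299/6
  p_4/q_4 = 2043/41
  p_5/q_5 = 2342/47
  p_6/q_6 = 11411/229
  p_7/q_7 = 13753/276
  p_8/q_8 = 1359205/27277
q_7 = 276 ≤ 531 < 27277 = q_8, so the answer is 13753/276.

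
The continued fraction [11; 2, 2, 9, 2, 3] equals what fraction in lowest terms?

3923/344

Using pₖ = aₖpₖ₋₁ + pₖ₋₂ and qₖ = aₖqₖ₋₁ + qₖ₋₂:
  k=0: a=11, p=11, q=1
  k=1: a=2, p=23, q=2
  k=2: a=2, p=57, q=5
  k=3: a=9, p=536, q=47
  k=4: a=2, p=1129, q=99
  k=5: a=3, p=3923, q=344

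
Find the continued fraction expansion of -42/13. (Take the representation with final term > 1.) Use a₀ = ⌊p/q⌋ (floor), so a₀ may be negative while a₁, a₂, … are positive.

-42 = -4·13 + 10
13 = 1·10 + 3
10 = 3·3 + 1
3 = 3·1 + 0  (stop)
So -42/13 = [-4; 1, 3, 3].

[-4; 1, 3, 3]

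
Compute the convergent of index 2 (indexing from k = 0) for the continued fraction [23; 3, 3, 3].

233/10

Using pₖ = aₖpₖ₋₁ + pₖ₋₂, qₖ = aₖqₖ₋₁ + qₖ₋₂ (with p₋₁=1, p₋₂=0, q₋₁=0, q₋₂=1):
  k=0: a=23, p=23, q=1
  k=1: a=3, p=70, q=3
  k=2: a=3, p=233, q=10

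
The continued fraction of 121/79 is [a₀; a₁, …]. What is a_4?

2

121 = 1·79 + 42   →  a_0 = 1
79 = 1·42 + 37   →  a_1 = 1
42 = 1·37 + 5   →  a_2 = 1
37 = 7·5 + 2   →  a_3 = 7
5 = 2·2 + 1   →  a_4 = 2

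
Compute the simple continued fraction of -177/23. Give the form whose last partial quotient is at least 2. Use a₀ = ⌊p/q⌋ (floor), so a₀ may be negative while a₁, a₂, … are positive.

[-8; 3, 3, 2]

-177 = -8×23 + 7
23 = 3×7 + 2
7 = 3×2 + 1
2 = 2×1 + 0  (stop)
So -177/23 = [-8; 3, 3, 2].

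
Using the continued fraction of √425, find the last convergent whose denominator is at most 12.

165/8

√425 = [20; 1, 1, 1, 1, 1, 1, 40, …] (period length 7).
Convergents:
  p_0/q_0 = 20/1
  p_1/q_1 = 21/1
  p_2/q_2 = 41/2
  p_3/q_3 = 62/3
  p_4/q_4 = 103/5
  p_5/q_5 = 165/8
  p_6/q_6 = 268/13
q_5 = 8 ≤ 12 < 13 = q_6, so the answer is 165/8.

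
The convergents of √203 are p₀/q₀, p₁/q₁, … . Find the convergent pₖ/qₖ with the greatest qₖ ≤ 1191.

6497/456

√203 = [14; 4, 28, …] (period length 2).
Convergents:
  p_0/q_0 = 14/1
  p_1/q_1 = 57/4
  p_2/q_2 = 1610/113
  p_3/q_3 = 6497/456
  p_4/q_4 = 183526/12881
q_3 = 456 ≤ 1191 < 12881 = q_4, so the answer is 6497/456.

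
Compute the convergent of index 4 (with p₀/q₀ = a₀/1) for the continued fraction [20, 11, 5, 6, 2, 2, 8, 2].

15067/750

Using pₖ = aₖpₖ₋₁ + pₖ₋₂, qₖ = aₖqₖ₋₁ + qₖ₋₂ (with p₋₁=1, p₋₂=0, q₋₁=0, q₋₂=1):
  k=0: a=20, p=20, q=1
  k=1: a=11, p=221, q=11
  k=2: a=5, p=1125, q=56
  k=3: a=6, p=6971, q=347
  k=4: a=2, p=15067, q=750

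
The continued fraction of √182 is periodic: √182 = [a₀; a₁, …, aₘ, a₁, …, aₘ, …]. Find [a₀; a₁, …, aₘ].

[13; 2, 26]

a₀ = ⌊√182⌋ = 13.
With m₀=0, d₀=1 and mₖ₊₁ = dₖaₖ − mₖ, dₖ₊₁ = (n − mₖ₊₁²)/dₖ, aₖ₊₁ = ⌊(a₀+mₖ₊₁)/dₖ₊₁⌋:
  k=1: m=13, d=13, a=2
  k=2: m=13, d=1, a=26
d=1 and a=2a₀=26 at k=2, so the next step gives (m, d) = (13, 13) again — its k=1 value — and the period has length 2.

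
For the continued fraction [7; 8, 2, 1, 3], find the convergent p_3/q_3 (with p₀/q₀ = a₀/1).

178/25

Using pₖ = aₖpₖ₋₁ + pₖ₋₂, qₖ = aₖqₖ₋₁ + qₖ₋₂ (with p₋₁=1, p₋₂=0, q₋₁=0, q₋₂=1):
  k=0: a=7, p=7, q=1
  k=1: a=8, p=57, q=8
  k=2: a=2, p=121, q=17
  k=3: a=1, p=178, q=25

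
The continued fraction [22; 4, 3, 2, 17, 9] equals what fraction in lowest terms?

105319/4737

Using pₖ = aₖpₖ₋₁ + pₖ₋₂ and qₖ = aₖqₖ₋₁ + qₖ₋₂:
  k=0: a=22, p=22, q=1
  k=1: a=4, p=89, q=4
  k=2: a=3, p=289, q=13
  k=3: a=2, p=667, q=30
  k=4: a=17, p=11628, q=523
  k=5: a=9, p=105319, q=4737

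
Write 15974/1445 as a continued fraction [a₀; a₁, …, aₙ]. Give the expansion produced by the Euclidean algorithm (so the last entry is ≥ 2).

15974 = 11*1445 + 79
1445 = 18*79 + 23
79 = 3*23 + 10
23 = 2*10 + 3
10 = 3*3 + 1
3 = 3*1 + 0  (stop)
So 15974/1445 = [11; 18, 3, 2, 3, 3].

[11; 18, 3, 2, 3, 3]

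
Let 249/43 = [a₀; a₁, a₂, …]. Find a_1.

1

249 = 5·43 + 34   →  a_0 = 5
43 = 1·34 + 9   →  a_1 = 1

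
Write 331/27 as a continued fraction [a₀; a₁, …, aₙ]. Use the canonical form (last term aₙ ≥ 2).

[12; 3, 1, 6]

331 = 12×27 + 7
27 = 3×7 + 6
7 = 1×6 + 1
6 = 6×1 + 0  (stop)
So 331/27 = [12; 3, 1, 6].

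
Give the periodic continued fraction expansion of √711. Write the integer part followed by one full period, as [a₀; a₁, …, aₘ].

[26; 1, 1, 1, 52]

a₀ = ⌊√711⌋ = 26.
With m₀=0, d₀=1 and mₖ₊₁ = dₖaₖ − mₖ, dₖ₊₁ = (n − mₖ₊₁²)/dₖ, aₖ₊₁ = ⌊(a₀+mₖ₊₁)/dₖ₊₁⌋:
  k=1: m=26, d=35, a=1
  k=2: m=9, d=18, a=1
  k=3: m=9, d=35, a=1
  k=4: m=26, d=1, a=52
d=1 and a=2a₀=52 at k=4, so the next step gives (m, d) = (26, 35) again — its k=1 value — and the period has length 4.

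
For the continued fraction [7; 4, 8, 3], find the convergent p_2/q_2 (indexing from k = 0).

239/33

Using pₖ = aₖpₖ₋₁ + pₖ₋₂, qₖ = aₖqₖ₋₁ + qₖ₋₂ (with p₋₁=1, p₋₂=0, q₋₁=0, q₋₂=1):
  k=0: a=7, p=7, q=1
  k=1: a=4, p=29, q=4
  k=2: a=8, p=239, q=33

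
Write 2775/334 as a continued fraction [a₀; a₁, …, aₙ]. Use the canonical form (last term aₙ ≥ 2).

2775 = 8×334 + 103
334 = 3×103 + 25
103 = 4×25 + 3
25 = 8×3 + 1
3 = 3×1 + 0  (stop)
So 2775/334 = [8; 3, 4, 8, 3].

[8; 3, 4, 8, 3]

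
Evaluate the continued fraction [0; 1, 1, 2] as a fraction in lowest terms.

3/5

Fold from the inside: start with 2/1.
  1 + 1/2 = 3/2
  1 + 2/3 = 5/3
  0 + 3/5 = 3/5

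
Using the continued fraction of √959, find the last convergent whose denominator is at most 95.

√959 = [30; 1, 29, 1, 60, …] (period length 4).
Convergents:
  p_0/q_0 = 30/1
  p_1/q_1 = 31/1
  p_2/q_2 = 929/30
  p_3/q_3 = 960/31
  p_4/q_4 = 58529/1890
q_3 = 31 ≤ 95 < 1890 = q_4, so the answer is 960/31.

960/31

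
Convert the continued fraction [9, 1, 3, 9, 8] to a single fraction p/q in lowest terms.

2927/300

Using pₖ = aₖpₖ₋₁ + pₖ₋₂ and qₖ = aₖqₖ₋₁ + qₖ₋₂:
  k=0: a=9, p=9, q=1
  k=1: a=1, p=10, q=1
  k=2: a=3, p=39, q=4
  k=3: a=9, p=361, q=37
  k=4: a=8, p=2927, q=300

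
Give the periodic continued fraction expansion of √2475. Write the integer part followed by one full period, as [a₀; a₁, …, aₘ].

[49; 1, 2, 1, 98]

a₀ = ⌊√2475⌋ = 49.
With m₀=0, d₀=1 and mₖ₊₁ = dₖaₖ − mₖ, dₖ₊₁ = (n − mₖ₊₁²)/dₖ, aₖ₊₁ = ⌊(a₀+mₖ₊₁)/dₖ₊₁⌋:
  k=1: m=49, d=74, a=1
  k=2: m=25, d=25, a=2
  k=3: m=25, d=74, a=1
  k=4: m=49, d=1, a=98
d=1 and a=2a₀=98 at k=4, so the next step gives (m, d) = (49, 74) again — its k=1 value — and the period has length 4.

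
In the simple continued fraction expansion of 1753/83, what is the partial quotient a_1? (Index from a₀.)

1753 = 21·83 + 10   →  a_0 = 21
83 = 8·10 + 3   →  a_1 = 8

8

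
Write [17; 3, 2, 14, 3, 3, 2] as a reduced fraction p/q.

Fold from the inside: start with 2/1.
  3 + 1/2 = 7/2
  3 + 2/7 = 23/7
  14 + 7/23 = 329/23
  2 + 23/329 = 681/329
  3 + 329/681 = 2372/681
  17 + 681/2372 = 41005/2372

41005/2372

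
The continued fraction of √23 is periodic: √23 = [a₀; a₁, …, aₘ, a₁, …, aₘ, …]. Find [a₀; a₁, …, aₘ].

a₀ = ⌊√23⌋ = 4.
With m₀=0, d₀=1 and mₖ₊₁ = dₖaₖ − mₖ, dₖ₊₁ = (n − mₖ₊₁²)/dₖ, aₖ₊₁ = ⌊(a₀+mₖ₊₁)/dₖ₊₁⌋:
  k=1: m=4, d=7, a=1
  k=2: m=3, d=2, a=3
  k=3: m=3, d=7, a=1
  k=4: m=4, d=1, a=8
d=1 and a=2a₀=8 at k=4, so the next step gives (m, d) = (4, 7) again — its k=1 value — and the period has length 4.

[4; 1, 3, 1, 8]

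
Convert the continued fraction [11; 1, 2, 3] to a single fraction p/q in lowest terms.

Using pₖ = aₖpₖ₋₁ + pₖ₋₂ and qₖ = aₖqₖ₋₁ + qₖ₋₂:
  k=0: a=11, p=11, q=1
  k=1: a=1, p=12, q=1
  k=2: a=2, p=35, q=3
  k=3: a=3, p=117, q=10

117/10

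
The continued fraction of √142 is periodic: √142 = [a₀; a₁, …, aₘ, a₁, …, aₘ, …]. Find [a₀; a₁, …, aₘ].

a₀ = ⌊√142⌋ = 11.
With m₀=0, d₀=1 and mₖ₊₁ = dₖaₖ − mₖ, dₖ₊₁ = (n − mₖ₊₁²)/dₖ, aₖ₊₁ = ⌊(a₀+mₖ₊₁)/dₖ₊₁⌋:
  k=1: m=11, d=21, a=1
  k=2: m=10, d=2, a=10
  k=3: m=10, d=21, a=1
  k=4: m=11, d=1, a=22
d=1 and a=2a₀=22 at k=4, so the next step gives (m, d) = (11, 21) again — its k=1 value — and the period has length 4.

[11; 1, 10, 1, 22]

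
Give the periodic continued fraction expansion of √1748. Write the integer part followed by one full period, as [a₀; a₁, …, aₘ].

a₀ = ⌊√1748⌋ = 41.
With m₀=0, d₀=1 and mₖ₊₁ = dₖaₖ − mₖ, dₖ₊₁ = (n − mₖ₊₁²)/dₖ, aₖ₊₁ = ⌊(a₀+mₖ₊₁)/dₖ₊₁⌋:
  k=1: m=41, d=67, a=1
  k=2: m=26, d=16, a=4
  k=3: m=38, d=19, a=4
  k=4: m=38, d=16, a=4
  k=5: m=26, d=67, a=1
  k=6: m=41, d=1, a=82
d=1 and a=2a₀=82 at k=6, so the next step gives (m, d) = (41, 67) again — its k=1 value — and the period has length 6.

[41; 1, 4, 4, 4, 1, 82]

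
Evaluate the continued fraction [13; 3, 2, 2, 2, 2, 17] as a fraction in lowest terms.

22917/1724

Using pₖ = aₖpₖ₋₁ + pₖ₋₂ and qₖ = aₖqₖ₋₁ + qₖ₋₂:
  k=0: a=13, p=13, q=1
  k=1: a=3, p=40, q=3
  k=2: a=2, p=93, q=7
  k=3: a=2, p=226, q=17
  k=4: a=2, p=545, q=41
  k=5: a=2, p=1316, q=99
  k=6: a=17, p=22917, q=1724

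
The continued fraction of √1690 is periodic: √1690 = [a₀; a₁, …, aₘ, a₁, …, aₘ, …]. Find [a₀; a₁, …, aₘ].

[41; 9, 8, 9, 82]

a₀ = ⌊√1690⌋ = 41.
With m₀=0, d₀=1 and mₖ₊₁ = dₖaₖ − mₖ, dₖ₊₁ = (n − mₖ₊₁²)/dₖ, aₖ₊₁ = ⌊(a₀+mₖ₊₁)/dₖ₊₁⌋:
  k=1: m=41, d=9, a=9
  k=2: m=40, d=10, a=8
  k=3: m=40, d=9, a=9
  k=4: m=41, d=1, a=82
d=1 and a=2a₀=82 at k=4, so the next step gives (m, d) = (41, 9) again — its k=1 value — and the period has length 4.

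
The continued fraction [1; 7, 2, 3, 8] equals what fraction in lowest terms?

489/431

Fold from the inside: start with 8/1.
  3 + 1/8 = 25/8
  2 + 8/25 = 58/25
  7 + 25/58 = 431/58
  1 + 58/431 = 489/431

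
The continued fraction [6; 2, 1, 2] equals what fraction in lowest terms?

51/8

Using pₖ = aₖpₖ₋₁ + pₖ₋₂ and qₖ = aₖqₖ₋₁ + qₖ₋₂:
  k=0: a=6, p=6, q=1
  k=1: a=2, p=13, q=2
  k=2: a=1, p=19, q=3
  k=3: a=2, p=51, q=8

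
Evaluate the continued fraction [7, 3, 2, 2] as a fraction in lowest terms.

Using pₖ = aₖpₖ₋₁ + pₖ₋₂ and qₖ = aₖqₖ₋₁ + qₖ₋₂:
  k=0: a=7, p=7, q=1
  k=1: a=3, p=22, q=3
  k=2: a=2, p=51, q=7
  k=3: a=2, p=124, q=17

124/17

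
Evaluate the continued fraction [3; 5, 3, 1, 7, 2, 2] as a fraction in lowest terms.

2734/857

Fold from the inside: start with 2/1.
  2 + 1/2 = 5/2
  7 + 2/5 = 37/5
  1 + 5/37 = 42/37
  3 + 37/42 = 163/42
  5 + 42/163 = 857/163
  3 + 163/857 = 2734/857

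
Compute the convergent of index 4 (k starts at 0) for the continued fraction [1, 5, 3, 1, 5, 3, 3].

144/121

Using pₖ = aₖpₖ₋₁ + pₖ₋₂, qₖ = aₖqₖ₋₁ + qₖ₋₂ (with p₋₁=1, p₋₂=0, q₋₁=0, q₋₂=1):
  k=0: a=1, p=1, q=1
  k=1: a=5, p=6, q=5
  k=2: a=3, p=19, q=16
  k=3: a=1, p=25, q=21
  k=4: a=5, p=144, q=121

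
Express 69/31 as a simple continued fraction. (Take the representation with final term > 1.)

69 = 2*31 + 7
31 = 4*7 + 3
7 = 2*3 + 1
3 = 3*1 + 0  (stop)
So 69/31 = [2; 4, 2, 3].

[2; 4, 2, 3]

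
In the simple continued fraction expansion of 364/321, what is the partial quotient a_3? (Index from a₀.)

364 = 1·321 + 43   →  a_0 = 1
321 = 7·43 + 20   →  a_1 = 7
43 = 2·20 + 3   →  a_2 = 2
20 = 6·3 + 2   →  a_3 = 6

6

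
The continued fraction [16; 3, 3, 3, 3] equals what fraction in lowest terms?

Using pₖ = aₖpₖ₋₁ + pₖ₋₂ and qₖ = aₖqₖ₋₁ + qₖ₋₂:
  k=0: a=16, p=16, q=1
  k=1: a=3, p=49, q=3
  k=2: a=3, p=163, q=10
  k=3: a=3, p=538, q=33
  k=4: a=3, p=1777, q=109

1777/109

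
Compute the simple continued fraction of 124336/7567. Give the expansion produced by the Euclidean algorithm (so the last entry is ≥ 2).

[16; 2, 3, 7, 14, 1, 2, 3]

124336 = 16·7567 + 3264
7567 = 2·3264 + 1039
3264 = 3·1039 + 147
1039 = 7·147 + 10
147 = 14·10 + 7
10 = 1·7 + 3
7 = 2·3 + 1
3 = 3·1 + 0  (stop)
So 124336/7567 = [16; 2, 3, 7, 14, 1, 2, 3].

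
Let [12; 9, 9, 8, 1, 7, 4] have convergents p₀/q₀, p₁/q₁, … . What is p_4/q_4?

9046/747

Using pₖ = aₖpₖ₋₁ + pₖ₋₂, qₖ = aₖqₖ₋₁ + qₖ₋₂ (with p₋₁=1, p₋₂=0, q₋₁=0, q₋₂=1):
  k=0: a=12, p=12, q=1
  k=1: a=9, p=109, q=9
  k=2: a=9, p=993, q=82
  k=3: a=8, p=8053, q=665
  k=4: a=1, p=9046, q=747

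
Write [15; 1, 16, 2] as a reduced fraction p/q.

558/35

Fold from the inside: start with 2/1.
  16 + 1/2 = 33/2
  1 + 2/33 = 35/33
  15 + 33/35 = 558/35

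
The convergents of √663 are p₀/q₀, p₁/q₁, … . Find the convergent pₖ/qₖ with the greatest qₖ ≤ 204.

5227/203

√663 = [25; 1, 2, 1, 50, …] (period length 4).
Convergents:
  p_0/q_0 = 25/1
  p_1/q_1 = 26/1
  p_2/q_2 = 77/3
  p_3/q_3 = 103/4
  p_4/q_4 = 5227/203
  p_5/q_5 = 5330/207
q_4 = 203 ≤ 204 < 207 = q_5, so the answer is 5227/203.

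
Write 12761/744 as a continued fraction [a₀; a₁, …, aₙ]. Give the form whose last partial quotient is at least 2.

12761 = 17*744 + 113
744 = 6*113 + 66
113 = 1*66 + 47
66 = 1*47 + 19
47 = 2*19 + 9
19 = 2*9 + 1
9 = 9*1 + 0  (stop)
So 12761/744 = [17; 6, 1, 1, 2, 2, 9].

[17; 6, 1, 1, 2, 2, 9]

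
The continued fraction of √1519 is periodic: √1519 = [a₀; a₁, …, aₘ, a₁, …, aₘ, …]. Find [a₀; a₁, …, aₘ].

[38; 1, 37, 1, 76]

a₀ = ⌊√1519⌋ = 38.
With m₀=0, d₀=1 and mₖ₊₁ = dₖaₖ − mₖ, dₖ₊₁ = (n − mₖ₊₁²)/dₖ, aₖ₊₁ = ⌊(a₀+mₖ₊₁)/dₖ₊₁⌋:
  k=1: m=38, d=75, a=1
  k=2: m=37, d=2, a=37
  k=3: m=37, d=75, a=1
  k=4: m=38, d=1, a=76
d=1 and a=2a₀=76 at k=4, so the next step gives (m, d) = (38, 75) again — its k=1 value — and the period has length 4.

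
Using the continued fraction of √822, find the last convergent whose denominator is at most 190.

√822 = [28; 1, 2, 28, 2, 1, 56, …] (period length 6).
Convergents:
  p_0/q_0 = 28/1
  p_1/q_1 = 29/1
  p_2/q_2 = 86/3
  p_3/q_3 = 2437/85
  p_4/q_4 = 4960/173
  p_5/q_5 = 7397/258
q_4 = 173 ≤ 190 < 258 = q_5, so the answer is 4960/173.

4960/173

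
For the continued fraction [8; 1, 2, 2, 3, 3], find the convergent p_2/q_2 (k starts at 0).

26/3

Using pₖ = aₖpₖ₋₁ + pₖ₋₂, qₖ = aₖqₖ₋₁ + qₖ₋₂ (with p₋₁=1, p₋₂=0, q₋₁=0, q₋₂=1):
  k=0: a=8, p=8, q=1
  k=1: a=1, p=9, q=1
  k=2: a=2, p=26, q=3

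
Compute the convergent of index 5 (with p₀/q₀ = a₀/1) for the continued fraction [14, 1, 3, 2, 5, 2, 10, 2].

1581/107

Using pₖ = aₖpₖ₋₁ + pₖ₋₂, qₖ = aₖqₖ₋₁ + qₖ₋₂ (with p₋₁=1, p₋₂=0, q₋₁=0, q₋₂=1):
  k=0: a=14, p=14, q=1
  k=1: a=1, p=15, q=1
  k=2: a=3, p=59, q=4
  k=3: a=2, p=133, q=9
  k=4: a=5, p=724, q=49
  k=5: a=2, p=1581, q=107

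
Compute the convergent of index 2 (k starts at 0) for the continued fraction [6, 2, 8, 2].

110/17

Using pₖ = aₖpₖ₋₁ + pₖ₋₂, qₖ = aₖqₖ₋₁ + qₖ₋₂ (with p₋₁=1, p₋₂=0, q₋₁=0, q₋₂=1):
  k=0: a=6, p=6, q=1
  k=1: a=2, p=13, q=2
  k=2: a=8, p=110, q=17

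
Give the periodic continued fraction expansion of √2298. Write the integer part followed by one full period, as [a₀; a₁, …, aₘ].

[47; 1, 14, 1, 94]

a₀ = ⌊√2298⌋ = 47.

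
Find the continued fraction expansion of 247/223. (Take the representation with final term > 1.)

[1; 9, 3, 2, 3]

247 = 1*223 + 24
223 = 9*24 + 7
24 = 3*7 + 3
7 = 2*3 + 1
3 = 3*1 + 0  (stop)
So 247/223 = [1; 9, 3, 2, 3].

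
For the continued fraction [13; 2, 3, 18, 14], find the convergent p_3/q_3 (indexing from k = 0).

1719/128

Using pₖ = aₖpₖ₋₁ + pₖ₋₂, qₖ = aₖqₖ₋₁ + qₖ₋₂ (with p₋₁=1, p₋₂=0, q₋₁=0, q₋₂=1):
  k=0: a=13, p=13, q=1
  k=1: a=2, p=27, q=2
  k=2: a=3, p=94, q=7
  k=3: a=18, p=1719, q=128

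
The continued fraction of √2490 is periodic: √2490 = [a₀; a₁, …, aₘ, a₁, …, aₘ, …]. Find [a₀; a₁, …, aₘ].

[49; 1, 8, 1, 98]

a₀ = ⌊√2490⌋ = 49.
With m₀=0, d₀=1 and mₖ₊₁ = dₖaₖ − mₖ, dₖ₊₁ = (n − mₖ₊₁²)/dₖ, aₖ₊₁ = ⌊(a₀+mₖ₊₁)/dₖ₊₁⌋:
  k=1: m=49, d=89, a=1
  k=2: m=40, d=10, a=8
  k=3: m=40, d=89, a=1
  k=4: m=49, d=1, a=98
d=1 and a=2a₀=98 at k=4, so the next step gives (m, d) = (49, 89) again — its k=1 value — and the period has length 4.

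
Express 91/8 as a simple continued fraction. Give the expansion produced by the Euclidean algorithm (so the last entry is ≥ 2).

91 = 11×8 + 3
8 = 2×3 + 2
3 = 1×2 + 1
2 = 2×1 + 0  (stop)
So 91/8 = [11; 2, 1, 2].

[11; 2, 1, 2]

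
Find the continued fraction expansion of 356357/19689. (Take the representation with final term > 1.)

356357 = 18·19689 + 1955
19689 = 10·1955 + 139
1955 = 14·139 + 9
139 = 15·9 + 4
9 = 2·4 + 1
4 = 4·1 + 0  (stop)
So 356357/19689 = [18; 10, 14, 15, 2, 4].

[18; 10, 14, 15, 2, 4]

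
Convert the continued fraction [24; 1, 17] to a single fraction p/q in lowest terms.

449/18

Using pₖ = aₖpₖ₋₁ + pₖ₋₂ and qₖ = aₖqₖ₋₁ + qₖ₋₂:
  k=0: a=24, p=24, q=1
  k=1: a=1, p=25, q=1
  k=2: a=17, p=449, q=18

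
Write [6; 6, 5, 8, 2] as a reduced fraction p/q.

3321/539

Using pₖ = aₖpₖ₋₁ + pₖ₋₂ and qₖ = aₖqₖ₋₁ + qₖ₋₂:
  k=0: a=6, p=6, q=1
  k=1: a=6, p=37, q=6
  k=2: a=5, p=191, q=31
  k=3: a=8, p=1565, q=254
  k=4: a=2, p=3321, q=539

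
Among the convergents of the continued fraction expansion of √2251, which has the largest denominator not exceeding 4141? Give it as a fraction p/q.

182330/3843

√2251 = [47; 2, 4, 47, 4, 2, 94, …] (period length 6).
Convergents:
  p_0/q_0 = 47/1
  p_1/q_1 = 95/2
  p_2/q_2 = 427/9
  p_3/q_3 = 20164/425
  p_4/q_4 = 81083/1709
  p_5/q_5 = 182330/3843
  p_6/q_6 = 17220103/362951
q_5 = 3843 ≤ 4141 < 362951 = q_6, so the answer is 182330/3843.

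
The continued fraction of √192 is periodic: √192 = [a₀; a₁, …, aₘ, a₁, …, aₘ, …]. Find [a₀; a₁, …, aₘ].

a₀ = ⌊√192⌋ = 13.
With m₀=0, d₀=1 and mₖ₊₁ = dₖaₖ − mₖ, dₖ₊₁ = (n − mₖ₊₁²)/dₖ, aₖ₊₁ = ⌊(a₀+mₖ₊₁)/dₖ₊₁⌋:
  k=1: m=13, d=23, a=1
  k=2: m=10, d=4, a=5
  k=3: m=10, d=23, a=1
  k=4: m=13, d=1, a=26
d=1 and a=2a₀=26 at k=4, so the next step gives (m, d) = (13, 23) again — its k=1 value — and the period has length 4.

[13; 1, 5, 1, 26]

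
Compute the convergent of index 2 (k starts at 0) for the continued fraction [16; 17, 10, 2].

Using pₖ = aₖpₖ₋₁ + pₖ₋₂, qₖ = aₖqₖ₋₁ + qₖ₋₂ (with p₋₁=1, p₋₂=0, q₋₁=0, q₋₂=1):
  k=0: a=16, p=16, q=1
  k=1: a=17, p=273, q=17
  k=2: a=10, p=2746, q=171

2746/171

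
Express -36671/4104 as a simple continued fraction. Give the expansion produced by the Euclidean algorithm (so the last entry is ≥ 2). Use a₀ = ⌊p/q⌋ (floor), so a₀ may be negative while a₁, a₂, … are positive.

-36671 = -9×4104 + 265
4104 = 15×265 + 129
265 = 2×129 + 7
129 = 18×7 + 3
7 = 2×3 + 1
3 = 3×1 + 0  (stop)
So -36671/4104 = [-9; 15, 2, 18, 2, 3].

[-9; 15, 2, 18, 2, 3]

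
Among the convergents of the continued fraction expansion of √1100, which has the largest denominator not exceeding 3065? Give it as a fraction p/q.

√1100 = [33; 6, 66, …] (period length 2).
Convergents:
  p_0/q_0 = 33/1
  p_1/q_1 = 199/6
  p_2/q_2 = 13167/397
  p_3/q_3 = 79201/2388
  p_4/q_4 = 5240433/158005
q_3 = 2388 ≤ 3065 < 158005 = q_4, so the answer is 79201/2388.

79201/2388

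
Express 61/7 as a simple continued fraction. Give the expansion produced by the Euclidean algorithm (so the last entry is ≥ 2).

61 = 8·7 + 5
7 = 1·5 + 2
5 = 2·2 + 1
2 = 2·1 + 0  (stop)
So 61/7 = [8; 1, 2, 2].

[8; 1, 2, 2]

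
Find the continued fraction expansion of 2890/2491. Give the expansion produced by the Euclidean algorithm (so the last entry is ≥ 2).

[1; 6, 4, 8, 1, 4, 2]

2890 = 1×2491 + 399
2491 = 6×399 + 97
399 = 4×97 + 11
97 = 8×11 + 9
11 = 1×9 + 2
9 = 4×2 + 1
2 = 2×1 + 0  (stop)
So 2890/2491 = [1; 6, 4, 8, 1, 4, 2].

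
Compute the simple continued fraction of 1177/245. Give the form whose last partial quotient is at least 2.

1177 = 4*245 + 197
245 = 1*197 + 48
197 = 4*48 + 5
48 = 9*5 + 3
5 = 1*3 + 2
3 = 1*2 + 1
2 = 2*1 + 0  (stop)
So 1177/245 = [4; 1, 4, 9, 1, 1, 2].

[4; 1, 4, 9, 1, 1, 2]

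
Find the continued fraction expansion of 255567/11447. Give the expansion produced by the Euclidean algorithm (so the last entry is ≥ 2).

255567 = 22·11447 + 3733
11447 = 3·3733 + 248
3733 = 15·248 + 13
248 = 19·13 + 1
13 = 13·1 + 0  (stop)
So 255567/11447 = [22; 3, 15, 19, 13].

[22; 3, 15, 19, 13]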